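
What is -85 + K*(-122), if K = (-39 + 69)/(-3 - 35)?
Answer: 215/19 ≈ 11.316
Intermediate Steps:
K = -15/19 (K = 30/(-38) = 30*(-1/38) = -15/19 ≈ -0.78947)
-85 + K*(-122) = -85 - 15/19*(-122) = -85 + 1830/19 = 215/19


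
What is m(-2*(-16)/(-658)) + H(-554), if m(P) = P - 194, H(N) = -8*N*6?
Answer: 8684926/329 ≈ 26398.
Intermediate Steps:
H(N) = -48*N
m(P) = -194 + P
m(-2*(-16)/(-658)) + H(-554) = (-194 - 2*(-16)/(-658)) - 48*(-554) = (-194 + 32*(-1/658)) + 26592 = (-194 - 16/329) + 26592 = -63842/329 + 26592 = 8684926/329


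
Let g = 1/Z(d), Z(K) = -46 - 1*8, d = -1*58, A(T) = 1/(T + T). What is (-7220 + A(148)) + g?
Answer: -57702361/7992 ≈ -7220.0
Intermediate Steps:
A(T) = 1/(2*T)
d = -58
Z(K) = -54 (Z(K) = -46 - 8 = -54)
g = -1/54 (g = 1/(-54) = -1/54 ≈ -0.018519)
(-7220 + A(148)) + g = (-7220 + (½)/148) - 1/54 = (-7220 + (½)*(1/148)) - 1/54 = (-7220 + 1/296) - 1/54 = -2137119/296 - 1/54 = -57702361/7992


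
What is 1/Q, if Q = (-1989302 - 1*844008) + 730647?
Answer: -1/2102663 ≈ -4.7559e-7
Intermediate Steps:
Q = -2102663 (Q = (-1989302 - 844008) + 730647 = -2833310 + 730647 = -2102663)
1/Q = 1/(-2102663) = -1/2102663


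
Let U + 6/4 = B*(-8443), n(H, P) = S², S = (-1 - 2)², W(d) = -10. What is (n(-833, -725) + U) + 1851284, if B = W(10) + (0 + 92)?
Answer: 2318075/2 ≈ 1.1590e+6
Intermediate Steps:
B = 82 (B = -10 + (0 + 92) = -10 + 92 = 82)
S = 9 (S = (-3)² = 9)
n(H, P) = 81 (n(H, P) = 9² = 81)
U = -1384655/2 (U = -3/2 + 82*(-8443) = -3/2 - 692326 = -1384655/2 ≈ -6.9233e+5)
(n(-833, -725) + U) + 1851284 = (81 - 1384655/2) + 1851284 = -1384493/2 + 1851284 = 2318075/2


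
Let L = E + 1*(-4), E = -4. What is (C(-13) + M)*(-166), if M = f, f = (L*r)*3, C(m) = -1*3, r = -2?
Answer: -7470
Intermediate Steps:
C(m) = -3
L = -8 (L = -4 + 1*(-4) = -4 - 4 = -8)
f = 48 (f = -8*(-2)*3 = 16*3 = 48)
M = 48
(C(-13) + M)*(-166) = (-3 + 48)*(-166) = 45*(-166) = -7470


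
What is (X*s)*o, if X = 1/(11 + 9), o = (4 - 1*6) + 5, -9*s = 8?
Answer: -2/15 ≈ -0.13333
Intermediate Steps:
s = -8/9 (s = -1/9*8 = -8/9 ≈ -0.88889)
o = 3 (o = (4 - 6) + 5 = -2 + 5 = 3)
X = 1/20 ≈ 0.050000
(X*s)*o = ((1/20)*(-8/9))*3 = -2/45*3 = -2/15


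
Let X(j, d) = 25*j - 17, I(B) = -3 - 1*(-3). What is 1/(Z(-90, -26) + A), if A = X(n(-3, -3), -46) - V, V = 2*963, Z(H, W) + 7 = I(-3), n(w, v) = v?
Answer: -1/2025 ≈ -0.00049383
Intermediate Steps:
I(B) = 0 (I(B) = -3 + 3 = 0)
Z(H, W) = -7 (Z(H, W) = -7 + 0 = -7)
V = 1926
X(j, d) = -17 + 25*j
A = -2018 (A = (-17 + 25*(-3)) - 1*1926 = (-17 - 75) - 1926 = -92 - 1926 = -2018)
1/(Z(-90, -26) + A) = 1/(-7 - 2018) = 1/(-2025) = -1/2025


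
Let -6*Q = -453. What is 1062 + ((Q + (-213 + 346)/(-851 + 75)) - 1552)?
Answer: -321785/776 ≈ -414.67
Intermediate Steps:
Q = 151/2 (Q = -⅙*(-453) = 151/2 ≈ 75.500)
1062 + ((Q + (-213 + 346)/(-851 + 75)) - 1552) = 1062 + ((151/2 + (-213 + 346)/(-851 + 75)) - 1552) = 1062 + ((151/2 + 133/(-776)) - 1552) = 1062 + ((151/2 + 133*(-1/776)) - 1552) = 1062 + ((151/2 - 133/776) - 1552) = 1062 + (58455/776 - 1552) = 1062 - 1145897/776 = -321785/776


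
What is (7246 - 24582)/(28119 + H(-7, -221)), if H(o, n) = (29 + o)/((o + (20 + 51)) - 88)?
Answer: -208032/337417 ≈ -0.61654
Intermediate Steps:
H(o, n) = (29 + o)/(-17 + o) (H(o, n) = (29 + o)/((o + 71) - 88) = (29 + o)/((71 + o) - 88) = (29 + o)/(-17 + o))
(7246 - 24582)/(28119 + H(-7, -221)) = (7246 - 24582)/(28119 + (29 - 7)/(-17 - 7)) = -17336/(28119 + 22/(-24)) = -17336/(28119 - 1/24*22) = -17336/(28119 - 11/12) = -17336/337417/12 = -17336*12/337417 = -208032/337417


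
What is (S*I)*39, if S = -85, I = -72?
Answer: 238680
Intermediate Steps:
(S*I)*39 = -85*(-72)*39 = 6120*39 = 238680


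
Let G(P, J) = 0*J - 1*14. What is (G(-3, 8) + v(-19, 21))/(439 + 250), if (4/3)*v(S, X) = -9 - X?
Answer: -73/1378 ≈ -0.052975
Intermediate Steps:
G(P, J) = -14 (G(P, J) = 0 - 14 = -14)
v(S, X) = -27/4 - 3*X/4 (v(S, X) = 3*(-9 - X)/4 = -27/4 - 3*X/4)
(G(-3, 8) + v(-19, 21))/(439 + 250) = (-14 + (-27/4 - ¾*21))/(439 + 250) = (-14 + (-27/4 - 63/4))/689 = (-14 - 45/2)/689 = (1/689)*(-73/2) = -73/1378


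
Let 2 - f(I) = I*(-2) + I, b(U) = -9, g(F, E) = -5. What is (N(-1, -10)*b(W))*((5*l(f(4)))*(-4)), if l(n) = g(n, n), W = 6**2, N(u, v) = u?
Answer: 900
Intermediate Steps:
W = 36
f(I) = 2 + I (f(I) = 2 - (I*(-2) + I) = 2 - (-2*I + I) = 2 - (-1)*I = 2 + I)
l(n) = -5
(N(-1, -10)*b(W))*((5*l(f(4)))*(-4)) = (-1*(-9))*((5*(-5))*(-4)) = 9*(-25*(-4)) = 9*100 = 900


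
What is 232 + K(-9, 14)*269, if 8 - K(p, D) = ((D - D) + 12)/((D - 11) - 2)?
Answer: -844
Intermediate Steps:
K(p, D) = 8 - 12/(-13 + D) (K(p, D) = 8 - ((D - D) + 12)/((D - 11) - 2) = 8 - (0 + 12)/((-11 + D) - 2) = 8 - 12/(-13 + D))
232 + K(-9, 14)*269 = 232 + (4*(-29 + 2*14)/(-13 + 14))*269 = 232 + (4*(-29 + 28)/1)*269 = 232 + (4*1*(-1))*269 = 232 - 4*269 = 232 - 1076 = -844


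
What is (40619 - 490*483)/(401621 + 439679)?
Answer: -196051/841300 ≈ -0.23303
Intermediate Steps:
(40619 - 490*483)/(401621 + 439679) = (40619 - 236670)/841300 = -196051*1/841300 = -196051/841300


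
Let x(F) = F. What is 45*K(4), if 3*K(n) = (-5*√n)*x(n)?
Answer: -600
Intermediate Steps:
K(n) = -5*n^(3/2)/3 (K(n) = ((-5*√n)*n)/3 = (-5*n^(3/2))/3 = -5*n^(3/2)/3)
45*K(4) = 45*(-5*4^(3/2)/3) = 45*(-5/3*8) = 45*(-40/3) = -600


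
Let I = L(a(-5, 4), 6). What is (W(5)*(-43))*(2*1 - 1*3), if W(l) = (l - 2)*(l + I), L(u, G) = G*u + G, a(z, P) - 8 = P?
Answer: 10707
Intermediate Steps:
a(z, P) = 8 + P
L(u, G) = G + G*u
I = 78 (I = 6*(1 + (8 + 4)) = 6*(1 + 12) = 6*13 = 78)
W(l) = (-2 + l)*(78 + l) (W(l) = (l - 2)*(l + 78) = (-2 + l)*(78 + l))
(W(5)*(-43))*(2*1 - 1*3) = ((-156 + 5**2 + 76*5)*(-43))*(2*1 - 1*3) = ((-156 + 25 + 380)*(-43))*(2 - 3) = (249*(-43))*(-1) = -10707*(-1) = 10707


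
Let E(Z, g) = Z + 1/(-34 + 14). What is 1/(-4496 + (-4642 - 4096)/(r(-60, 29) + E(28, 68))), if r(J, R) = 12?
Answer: -47/221592 ≈ -0.00021210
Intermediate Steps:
E(Z, g) = -1/20 + Z (E(Z, g) = Z + 1/(-20) = Z - 1/20 = -1/20 + Z)
1/(-4496 + (-4642 - 4096)/(r(-60, 29) + E(28, 68))) = 1/(-4496 + (-4642 - 4096)/(12 + (-1/20 + 28))) = 1/(-4496 - 8738/(12 + 559/20)) = 1/(-4496 - 8738/799/20) = 1/(-4496 - 8738*20/799) = 1/(-4496 - 10280/47) = 1/(-221592/47) = -47/221592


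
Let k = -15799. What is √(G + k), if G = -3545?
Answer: 4*I*√1209 ≈ 139.08*I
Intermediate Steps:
√(G + k) = √(-3545 - 15799) = √(-19344) = 4*I*√1209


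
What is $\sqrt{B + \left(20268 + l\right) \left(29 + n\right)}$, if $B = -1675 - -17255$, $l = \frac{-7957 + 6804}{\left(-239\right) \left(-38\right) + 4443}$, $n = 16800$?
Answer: $\frac{\sqrt{2495868817551983}}{2705} \approx 18469.0$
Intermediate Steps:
$l = - \frac{1153}{13525}$ ($l = - \frac{1153}{9082 + 4443} = - \frac{1153}{13525} \approx -0.08525$)
$B = 15580$ ($B = -1675 + 17255 = 15580$)
$\sqrt{B + \left(20268 + l\right) \left(29 + n\right)} = \sqrt{15580 + \left(20268 - \frac{1153}{13525}\right) \left(29 + 16800\right)} = \sqrt{15580 + \frac{274123547}{13525} \cdot 16829} = \sqrt{15580 + \frac{4613225172463}{13525}} = \sqrt{\frac{4613435891963}{13525}} = \frac{\sqrt{2495868817551983}}{2705}$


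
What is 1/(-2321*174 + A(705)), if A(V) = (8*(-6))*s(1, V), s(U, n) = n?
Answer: -1/437694 ≈ -2.2847e-6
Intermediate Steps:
A(V) = -48*V (A(V) = (8*(-6))*V = -48*V)
1/(-2321*174 + A(705)) = 1/(-2321*174 - 48*705) = 1/(-403854 - 33840) = 1/(-437694) = -1/437694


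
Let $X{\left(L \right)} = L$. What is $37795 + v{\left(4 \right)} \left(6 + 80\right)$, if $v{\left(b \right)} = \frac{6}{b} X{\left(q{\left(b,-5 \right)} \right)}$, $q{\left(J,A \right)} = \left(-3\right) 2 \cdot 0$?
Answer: $37795$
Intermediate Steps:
$q{\left(J,A \right)} = 0$ ($q{\left(J,A \right)} = \left(-6\right) 0 = 0$)
$v{\left(b \right)} = 0$ ($v{\left(b \right)} = \frac{6}{b} 0 = 0$)
$37795 + v{\left(4 \right)} \left(6 + 80\right) = 37795 + 0 \left(6 + 80\right) = 37795 + 0 \cdot 86 = 37795 + 0 = 37795$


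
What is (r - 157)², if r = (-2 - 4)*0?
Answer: 24649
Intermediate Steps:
r = 0 (r = -6*0 = 0)
(r - 157)² = (0 - 157)² = (-157)² = 24649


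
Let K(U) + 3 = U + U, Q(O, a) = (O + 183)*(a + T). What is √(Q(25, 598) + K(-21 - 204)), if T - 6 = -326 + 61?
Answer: 11*√579 ≈ 264.69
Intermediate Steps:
T = -259 (T = 6 + (-326 + 61) = 6 - 265 = -259)
Q(O, a) = (-259 + a)*(183 + O) (Q(O, a) = (O + 183)*(a - 259) = (183 + O)*(-259 + a) = (-259 + a)*(183 + O))
K(U) = -3 + 2*U (K(U) = -3 + (U + U) = -3 + 2*U)
√(Q(25, 598) + K(-21 - 204)) = √((-47397 - 259*25 + 183*598 + 25*598) + (-3 + 2*(-21 - 204))) = √((-47397 - 6475 + 109434 + 14950) + (-3 + 2*(-225))) = √(70512 + (-3 - 450)) = √(70512 - 453) = √70059 = 11*√579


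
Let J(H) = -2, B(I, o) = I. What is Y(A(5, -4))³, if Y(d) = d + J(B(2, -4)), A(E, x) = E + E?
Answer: 512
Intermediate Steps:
A(E, x) = 2*E
Y(d) = -2 + d (Y(d) = d - 2 = -2 + d)
Y(A(5, -4))³ = (-2 + 2*5)³ = (-2 + 10)³ = 8³ = 512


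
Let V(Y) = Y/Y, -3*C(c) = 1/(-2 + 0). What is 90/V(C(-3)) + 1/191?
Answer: 17191/191 ≈ 90.005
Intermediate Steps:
C(c) = 1/6 (C(c) = -1/(3*(-2 + 0)) = -1/3/(-2) = -1/3*(-1/2) = 1/6)
V(Y) = 1
90/V(C(-3)) + 1/191 = 90/1 + 1/191 = 90*1 + 1*(1/191) = 90 + 1/191 = 17191/191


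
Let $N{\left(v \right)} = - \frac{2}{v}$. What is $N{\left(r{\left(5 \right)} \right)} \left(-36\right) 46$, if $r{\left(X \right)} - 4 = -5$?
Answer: $-3312$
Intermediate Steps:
$r{\left(X \right)} = -1$ ($r{\left(X \right)} = 4 - 5 = -1$)
$N{\left(r{\left(5 \right)} \right)} \left(-36\right) 46 = - \frac{2}{-1} \left(-36\right) 46 = \left(-2\right) \left(-1\right) \left(-36\right) 46 = 2 \left(-36\right) 46 = \left(-72\right) 46 = -3312$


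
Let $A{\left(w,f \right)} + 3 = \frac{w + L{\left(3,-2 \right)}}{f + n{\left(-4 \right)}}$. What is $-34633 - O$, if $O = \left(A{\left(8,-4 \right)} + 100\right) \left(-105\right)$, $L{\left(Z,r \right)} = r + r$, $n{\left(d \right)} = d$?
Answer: $- \frac{49001}{2} \approx -24501.0$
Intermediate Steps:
$L{\left(Z,r \right)} = 2 r$
$A{\left(w,f \right)} = -3 + \frac{-4 + w}{-4 + f}$ ($A{\left(w,f \right)} = -3 + \frac{w + 2 \left(-2\right)}{f - 4} = -3 + \frac{w - 4}{-4 + f} = -3 + \frac{-4 + w}{-4 + f}$)
$O = - \frac{20265}{2}$ ($O = \left(\frac{8 + 8 - -12}{-4 - 4} + 100\right) \left(-105\right) = \left(\frac{8 + 8 + 12}{-8} + 100\right) \left(-105\right) = \left(\left(- \frac{1}{8}\right) 28 + 100\right) \left(-105\right) = \left(- \frac{7}{2} + 100\right) \left(-105\right) = \frac{193}{2} \left(-105\right) = - \frac{20265}{2} \approx -10133.0$)
$-34633 - O = -34633 - - \frac{20265}{2} = -34633 + \frac{20265}{2} = - \frac{49001}{2}$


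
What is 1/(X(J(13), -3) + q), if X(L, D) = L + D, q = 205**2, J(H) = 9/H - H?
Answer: 13/546126 ≈ 2.3804e-5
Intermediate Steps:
J(H) = -H + 9/H
q = 42025
X(L, D) = D + L
1/(X(J(13), -3) + q) = 1/((-3 + (-1*13 + 9/13)) + 42025) = 1/((-3 + (-13 + 9*(1/13))) + 42025) = 1/((-3 + (-13 + 9/13)) + 42025) = 1/((-3 - 160/13) + 42025) = 1/(-199/13 + 42025) = 1/(546126/13) = 13/546126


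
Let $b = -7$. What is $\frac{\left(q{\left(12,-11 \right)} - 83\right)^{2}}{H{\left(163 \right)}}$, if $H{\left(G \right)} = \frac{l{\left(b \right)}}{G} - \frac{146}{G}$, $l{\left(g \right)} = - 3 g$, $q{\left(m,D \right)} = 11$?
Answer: $- \frac{844992}{125} \approx -6759.9$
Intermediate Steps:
$H{\left(G \right)} = - \frac{125}{G}$ ($H{\left(G \right)} = \frac{\left(-3\right) \left(-7\right)}{G} - \frac{146}{G} = \frac{21}{G} - \frac{146}{G} = - \frac{125}{G}$)
$\frac{\left(q{\left(12,-11 \right)} - 83\right)^{2}}{H{\left(163 \right)}} = \frac{\left(11 - 83\right)^{2}}{\left(-125\right) \frac{1}{163}} = \frac{\left(-72\right)^{2}}{\left(-125\right) \frac{1}{163}} = \frac{5184}{- \frac{125}{163}} = 5184 \left(- \frac{163}{125}\right) = - \frac{844992}{125}$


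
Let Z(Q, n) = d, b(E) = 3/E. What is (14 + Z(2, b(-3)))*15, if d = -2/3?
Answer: 200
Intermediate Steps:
d = -⅔ (d = -2*⅓ = -⅔ ≈ -0.66667)
Z(Q, n) = -⅔
(14 + Z(2, b(-3)))*15 = (14 - ⅔)*15 = (40/3)*15 = 200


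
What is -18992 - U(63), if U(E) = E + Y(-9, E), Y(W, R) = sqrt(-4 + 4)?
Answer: -19055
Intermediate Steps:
Y(W, R) = 0 (Y(W, R) = sqrt(0) = 0)
U(E) = E (U(E) = E + 0 = E)
-18992 - U(63) = -18992 - 1*63 = -18992 - 63 = -19055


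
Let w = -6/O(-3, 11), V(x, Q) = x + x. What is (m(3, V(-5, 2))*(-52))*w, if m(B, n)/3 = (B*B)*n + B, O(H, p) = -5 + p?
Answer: -13572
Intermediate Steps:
V(x, Q) = 2*x
m(B, n) = 3*B + 3*n*B**2 (m(B, n) = 3*((B*B)*n + B) = 3*(B**2*n + B) = 3*(n*B**2 + B) = 3*(B + n*B**2) = 3*B + 3*n*B**2)
w = -1 (w = -6/(-5 + 11) = -6/6 = -6*1/6 = -1)
(m(3, V(-5, 2))*(-52))*w = ((3*3*(1 + 3*(2*(-5))))*(-52))*(-1) = ((3*3*(1 + 3*(-10)))*(-52))*(-1) = ((3*3*(1 - 30))*(-52))*(-1) = ((3*3*(-29))*(-52))*(-1) = -261*(-52)*(-1) = 13572*(-1) = -13572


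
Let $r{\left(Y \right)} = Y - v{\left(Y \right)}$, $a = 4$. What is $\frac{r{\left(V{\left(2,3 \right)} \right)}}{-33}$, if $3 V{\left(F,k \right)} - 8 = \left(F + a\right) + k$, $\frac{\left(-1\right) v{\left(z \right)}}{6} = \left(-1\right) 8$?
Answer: $\frac{127}{99} \approx 1.2828$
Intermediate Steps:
$v{\left(z \right)} = 48$ ($v{\left(z \right)} = - 6 \left(\left(-1\right) 8\right) = \left(-6\right) \left(-8\right) = 48$)
$V{\left(F,k \right)} = 4 + \frac{F}{3} + \frac{k}{3}$ ($V{\left(F,k \right)} = \frac{8}{3} + \frac{\left(F + 4\right) + k}{3} = \frac{8}{3} + \frac{\left(4 + F\right) + k}{3} = \frac{8}{3} + \frac{4 + F + k}{3} = \frac{8}{3} + \left(\frac{4}{3} + \frac{F}{3} + \frac{k}{3}\right) = 4 + \frac{F}{3} + \frac{k}{3}$)
$r{\left(Y \right)} = -48 + Y$ ($r{\left(Y \right)} = Y - 48 = -48 + Y$)
$\frac{r{\left(V{\left(2,3 \right)} \right)}}{-33} = \frac{-48 + \left(4 + \frac{1}{3} \cdot 2 + \frac{1}{3} \cdot 3\right)}{-33} = \left(-48 + \left(4 + \frac{2}{3} + 1\right)\right) \left(- \frac{1}{33}\right) = \left(-48 + \frac{17}{3}\right) \left(- \frac{1}{33}\right) = \left(- \frac{127}{3}\right) \left(- \frac{1}{33}\right) = \frac{127}{99}$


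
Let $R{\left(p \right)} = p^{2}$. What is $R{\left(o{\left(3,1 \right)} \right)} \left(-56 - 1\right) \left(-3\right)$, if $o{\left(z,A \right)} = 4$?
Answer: $2736$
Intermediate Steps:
$R{\left(o{\left(3,1 \right)} \right)} \left(-56 - 1\right) \left(-3\right) = 4^{2} \left(-56 - 1\right) \left(-3\right) = 16 \left(-56 - 1\right) \left(-3\right) = 16 \left(-57\right) \left(-3\right) = \left(-912\right) \left(-3\right) = 2736$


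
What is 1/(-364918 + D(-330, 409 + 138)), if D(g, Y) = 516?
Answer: -1/364402 ≈ -2.7442e-6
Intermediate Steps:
1/(-364918 + D(-330, 409 + 138)) = 1/(-364918 + 516) = 1/(-364402) = -1/364402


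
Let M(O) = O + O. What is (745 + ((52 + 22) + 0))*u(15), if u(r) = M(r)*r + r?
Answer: 380835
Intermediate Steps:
M(O) = 2*O
u(r) = r + 2*r² (u(r) = (2*r)*r + r = 2*r² + r = r + 2*r²)
(745 + ((52 + 22) + 0))*u(15) = (745 + ((52 + 22) + 0))*(15*(1 + 2*15)) = (745 + (74 + 0))*(15*(1 + 30)) = (745 + 74)*(15*31) = 819*465 = 380835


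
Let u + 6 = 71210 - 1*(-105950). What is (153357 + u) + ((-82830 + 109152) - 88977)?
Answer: 267856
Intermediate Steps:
u = 177154 (u = -6 + (71210 - 1*(-105950)) = -6 + (71210 + 105950) = -6 + 177160 = 177154)
(153357 + u) + ((-82830 + 109152) - 88977) = (153357 + 177154) + ((-82830 + 109152) - 88977) = 330511 + (26322 - 88977) = 330511 - 62655 = 267856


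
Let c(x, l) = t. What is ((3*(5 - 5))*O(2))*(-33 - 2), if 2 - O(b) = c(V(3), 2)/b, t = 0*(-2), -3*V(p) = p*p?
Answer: 0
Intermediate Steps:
V(p) = -p²/3 (V(p) = -p*p/3 = -p²/3)
t = 0
c(x, l) = 0
O(b) = 2 (O(b) = 2 - 0/b = 2 - 1*0 = 2 + 0 = 2)
((3*(5 - 5))*O(2))*(-33 - 2) = ((3*(5 - 5))*2)*(-33 - 2) = ((3*0)*2)*(-35) = (0*2)*(-35) = 0*(-35) = 0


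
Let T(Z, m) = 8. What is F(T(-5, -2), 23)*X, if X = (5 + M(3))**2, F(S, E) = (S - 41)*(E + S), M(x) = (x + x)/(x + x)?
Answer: -36828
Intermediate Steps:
M(x) = 1 (M(x) = (2*x)/((2*x)) = (2*x)*(1/(2*x)) = 1)
F(S, E) = (-41 + S)*(E + S)
X = 36 (X = (5 + 1)**2 = 6**2 = 36)
F(T(-5, -2), 23)*X = (8**2 - 41*23 - 41*8 + 23*8)*36 = (64 - 943 - 328 + 184)*36 = -1023*36 = -36828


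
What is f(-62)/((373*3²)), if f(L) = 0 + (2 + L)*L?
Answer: 1240/1119 ≈ 1.1081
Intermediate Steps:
f(L) = L*(2 + L) (f(L) = 0 + L*(2 + L) = L*(2 + L))
f(-62)/((373*3²)) = (-62*(2 - 62))/((373*3²)) = (-62*(-60))/((373*9)) = 3720/3357 = 3720*(1/3357) = 1240/1119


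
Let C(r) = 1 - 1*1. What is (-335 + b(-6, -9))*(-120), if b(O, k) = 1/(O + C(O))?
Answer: 40220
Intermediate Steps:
C(r) = 0 (C(r) = 1 - 1 = 0)
b(O, k) = 1/O (b(O, k) = 1/(O + 0) = 1/O)
(-335 + b(-6, -9))*(-120) = (-335 + 1/(-6))*(-120) = (-335 - ⅙)*(-120) = -2011/6*(-120) = 40220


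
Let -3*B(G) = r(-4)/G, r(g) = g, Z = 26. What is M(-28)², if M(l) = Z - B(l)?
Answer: 299209/441 ≈ 678.48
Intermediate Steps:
B(G) = 4/(3*G) (B(G) = -(-4)/(3*G) = 4/(3*G))
M(l) = 26 - 4/(3*l)
M(-28)² = (26 - 4/3/(-28))² = (26 - 4/3*(-1/28))² = (26 + 1/21)² = (547/21)² = 299209/441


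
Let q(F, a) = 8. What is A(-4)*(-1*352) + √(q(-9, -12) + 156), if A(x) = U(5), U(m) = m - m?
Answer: 2*√41 ≈ 12.806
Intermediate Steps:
U(m) = 0
A(x) = 0
A(-4)*(-1*352) + √(q(-9, -12) + 156) = 0*(-1*352) + √(8 + 156) = 0*(-352) + √164 = 0 + 2*√41 = 2*√41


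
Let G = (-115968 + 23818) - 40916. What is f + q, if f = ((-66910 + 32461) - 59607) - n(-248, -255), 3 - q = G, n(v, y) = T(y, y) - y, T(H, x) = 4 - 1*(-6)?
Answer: 38748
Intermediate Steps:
T(H, x) = 10 (T(H, x) = 4 + 6 = 10)
n(v, y) = 10 - y
G = -133066 (G = -92150 - 40916 = -133066)
q = 133069 (q = 3 - 1*(-133066) = 3 + 133066 = 133069)
f = -94321 (f = ((-66910 + 32461) - 59607) - (10 - 1*(-255)) = (-34449 - 59607) - (10 + 255) = -94056 - 1*265 = -94056 - 265 = -94321)
f + q = -94321 + 133069 = 38748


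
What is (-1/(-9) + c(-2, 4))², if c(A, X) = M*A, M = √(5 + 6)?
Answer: 3565/81 - 4*√11/9 ≈ 42.538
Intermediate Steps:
M = √11 ≈ 3.3166
c(A, X) = A*√11 (c(A, X) = √11*A = A*√11)
(-1/(-9) + c(-2, 4))² = (-1/(-9) - 2*√11)² = (-1*(-⅑) - 2*√11)² = (⅑ - 2*√11)²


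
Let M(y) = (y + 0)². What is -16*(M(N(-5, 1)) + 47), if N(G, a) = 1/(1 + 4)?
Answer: -18816/25 ≈ -752.64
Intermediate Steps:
N(G, a) = ⅕ (N(G, a) = 1/5 = ⅕)
M(y) = y²
-16*(M(N(-5, 1)) + 47) = -16*((⅕)² + 47) = -16*(1/25 + 47) = -16*1176/25 = -18816/25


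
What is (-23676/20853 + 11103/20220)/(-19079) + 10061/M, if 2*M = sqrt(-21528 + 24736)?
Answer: 27466429/893846189460 + 10061*sqrt(802)/802 ≈ 355.27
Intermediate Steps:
M = sqrt(802) (M = sqrt(-21528 + 24736)/2 = sqrt(3208)/2 = (2*sqrt(802))/2 = sqrt(802) ≈ 28.320)
(-23676/20853 + 11103/20220)/(-19079) + 10061/M = (-23676/20853 + 11103/20220)/(-19079) + 10061/(sqrt(802)) = (-23676*1/20853 + 11103*(1/20220))*(-1/19079) + 10061*(sqrt(802)/802) = (-7892/6951 + 3701/6740)*(-1/19079) + 10061*sqrt(802)/802 = -27466429/46849740*(-1/19079) + 10061*sqrt(802)/802 = 27466429/893846189460 + 10061*sqrt(802)/802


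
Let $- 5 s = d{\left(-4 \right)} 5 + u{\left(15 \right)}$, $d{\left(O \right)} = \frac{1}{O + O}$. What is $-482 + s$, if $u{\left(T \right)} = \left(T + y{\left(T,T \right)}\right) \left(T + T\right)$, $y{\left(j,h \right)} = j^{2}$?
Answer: $- \frac{15375}{8} \approx -1921.9$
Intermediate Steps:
$d{\left(O \right)} = \frac{1}{2 O}$
$u{\left(T \right)} = 2 T \left(T + T^{2}\right)$ ($u{\left(T \right)} = \left(T + T^{2}\right) \left(T + T\right) = \left(T + T^{2}\right) 2 T = 2 T \left(T + T^{2}\right)$)
$s = - \frac{11519}{8}$ ($s = - \frac{\frac{1}{2 \left(-4\right)} 5 + 2 \cdot 15^{2} \left(1 + 15\right)}{5} = - \frac{\frac{1}{2} \left(- \frac{1}{4}\right) 5 + 2 \cdot 225 \cdot 16}{5} = - \frac{\left(- \frac{1}{8}\right) 5 + 7200}{5} = - \frac{- \frac{5}{8} + 7200}{5} = \left(- \frac{1}{5}\right) \frac{57595}{8} = - \frac{11519}{8} \approx -1439.9$)
$-482 + s = -482 - \frac{11519}{8} = - \frac{15375}{8}$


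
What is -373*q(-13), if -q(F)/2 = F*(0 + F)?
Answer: 126074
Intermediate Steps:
q(F) = -2*F² (q(F) = -2*F*(0 + F) = -2*F*F = -2*F²)
-373*q(-13) = -(-746)*(-13)² = -(-746)*169 = -373*(-338) = 126074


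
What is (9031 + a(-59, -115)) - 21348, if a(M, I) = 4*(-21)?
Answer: -12401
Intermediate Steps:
a(M, I) = -84
(9031 + a(-59, -115)) - 21348 = (9031 - 84) - 21348 = 8947 - 21348 = -12401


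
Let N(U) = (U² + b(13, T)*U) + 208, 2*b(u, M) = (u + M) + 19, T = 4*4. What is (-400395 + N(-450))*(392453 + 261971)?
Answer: -136438896488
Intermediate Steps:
T = 16
b(u, M) = 19/2 + M/2 + u/2 (b(u, M) = ((u + M) + 19)/2 = ((M + u) + 19)/2 = (19 + M + u)/2 = 19/2 + M/2 + u/2)
N(U) = 208 + U² + 24*U (N(U) = (U² + (19/2 + (½)*16 + (½)*13)*U) + 208 = (U² + (19/2 + 8 + 13/2)*U) + 208 = (U² + 24*U) + 208 = 208 + U² + 24*U)
(-400395 + N(-450))*(392453 + 261971) = (-400395 + (208 + (-450)² + 24*(-450)))*(392453 + 261971) = (-400395 + (208 + 202500 - 10800))*654424 = (-400395 + 191908)*654424 = -208487*654424 = -136438896488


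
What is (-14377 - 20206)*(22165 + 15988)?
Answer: -1319445199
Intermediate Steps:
(-14377 - 20206)*(22165 + 15988) = -34583*38153 = -1319445199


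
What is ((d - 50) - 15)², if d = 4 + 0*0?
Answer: 3721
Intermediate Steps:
d = 4 (d = 4 + 0 = 4)
((d - 50) - 15)² = ((4 - 50) - 15)² = (-46 - 15)² = (-61)² = 3721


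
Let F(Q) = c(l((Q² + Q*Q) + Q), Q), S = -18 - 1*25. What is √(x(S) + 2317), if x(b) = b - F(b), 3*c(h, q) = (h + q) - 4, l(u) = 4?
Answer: √20595/3 ≈ 47.837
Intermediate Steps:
S = -43 (S = -18 - 25 = -43)
c(h, q) = -4/3 + h/3 + q/3 (c(h, q) = ((h + q) - 4)/3 = (-4 + h + q)/3 = -4/3 + h/3 + q/3)
F(Q) = Q/3 (F(Q) = -4/3 + (⅓)*4 + Q/3 = -4/3 + 4/3 + Q/3 = Q/3)
x(b) = 2*b/3 (x(b) = b - b/3 = 2*b/3)
√(x(S) + 2317) = √((⅔)*(-43) + 2317) = √(-86/3 + 2317) = √(6865/3) = √20595/3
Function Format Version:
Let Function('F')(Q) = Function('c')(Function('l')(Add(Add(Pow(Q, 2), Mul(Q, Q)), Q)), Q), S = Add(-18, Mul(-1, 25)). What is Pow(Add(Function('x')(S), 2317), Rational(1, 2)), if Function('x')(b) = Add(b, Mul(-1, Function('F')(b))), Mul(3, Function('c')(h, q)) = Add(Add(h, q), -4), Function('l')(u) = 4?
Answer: Mul(Rational(1, 3), Pow(20595, Rational(1, 2))) ≈ 47.837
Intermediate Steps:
S = -43 (S = Add(-18, -25) = -43)
Function('c')(h, q) = Add(Rational(-4, 3), Mul(Rational(1, 3), h), Mul(Rational(1, 3), q)) (Function('c')(h, q) = Mul(Rational(1, 3), Add(Add(h, q), -4)) = Mul(Rational(1, 3), Add(-4, h, q)) = Add(Rational(-4, 3), Mul(Rational(1, 3), h), Mul(Rational(1, 3), q)))
Function('F')(Q) = Mul(Rational(1, 3), Q) (Function('F')(Q) = Add(Rational(-4, 3), Mul(Rational(1, 3), 4), Mul(Rational(1, 3), Q)) = Add(Rational(-4, 3), Rational(4, 3), Mul(Rational(1, 3), Q)) = Mul(Rational(1, 3), Q))
Function('x')(b) = Mul(Rational(2, 3), b) (Function('x')(b) = Add(b, Mul(-1, Mul(Rational(1, 3), b))) = Add(b, Mul(Rational(-1, 3), b)) = Mul(Rational(2, 3), b))
Pow(Add(Function('x')(S), 2317), Rational(1, 2)) = Pow(Add(Mul(Rational(2, 3), -43), 2317), Rational(1, 2)) = Pow(Add(Rational(-86, 3), 2317), Rational(1, 2)) = Pow(Rational(6865, 3), Rational(1, 2)) = Mul(Rational(1, 3), Pow(20595, Rational(1, 2)))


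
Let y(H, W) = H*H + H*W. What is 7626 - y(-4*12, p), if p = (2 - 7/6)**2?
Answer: 16066/3 ≈ 5355.3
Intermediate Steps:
p = 25/36 (p = (2 - 7*1/6)**2 = (2 - 7/6)**2 = (5/6)**2 = 25/36 ≈ 0.69444)
y(H, W) = H**2 + H*W
7626 - y(-4*12, p) = 7626 - (-4*12)*(-4*12 + 25/36) = 7626 - (-48)*(-48 + 25/36) = 7626 - (-48)*(-1703)/36 = 7626 - 1*6812/3 = 7626 - 6812/3 = 16066/3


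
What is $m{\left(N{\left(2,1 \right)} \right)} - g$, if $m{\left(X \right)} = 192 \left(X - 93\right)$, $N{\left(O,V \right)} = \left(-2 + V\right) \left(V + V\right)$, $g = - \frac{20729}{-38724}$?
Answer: $- \frac{706346489}{38724} \approx -18241.0$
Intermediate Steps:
$g = \frac{20729}{38724}$ ($g = \left(-20729\right) \left(- \frac{1}{38724}\right) = \frac{20729}{38724} \approx 0.5353$)
$N{\left(O,V \right)} = 2 V \left(-2 + V\right)$ ($N{\left(O,V \right)} = \left(-2 + V\right) 2 V = 2 V \left(-2 + V\right)$)
$m{\left(X \right)} = -17856 + 192 X$ ($m{\left(X \right)} = 192 \left(-93 + X\right) = -17856 + 192 X$)
$m{\left(N{\left(2,1 \right)} \right)} - g = \left(-17856 + 192 \cdot 2 \cdot 1 \left(-2 + 1\right)\right) - \frac{20729}{38724} = \left(-17856 + 192 \cdot 2 \cdot 1 \left(-1\right)\right) - \frac{20729}{38724} = \left(-17856 + 192 \left(-2\right)\right) - \frac{20729}{38724} = \left(-17856 - 384\right) - \frac{20729}{38724} = -18240 - \frac{20729}{38724} = - \frac{706346489}{38724}$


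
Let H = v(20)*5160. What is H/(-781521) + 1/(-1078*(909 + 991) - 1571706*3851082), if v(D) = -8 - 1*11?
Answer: 455577332115122053/3631612119258934044 ≈ 0.12545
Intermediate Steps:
v(D) = -19 (v(D) = -8 - 11 = -19)
H = -98040 (H = -19*5160 = -98040)
H/(-781521) + 1/(-1078*(909 + 991) - 1571706*3851082) = -98040/(-781521) + 1/(-1078*(909 + 991) - 1571706*3851082) = -98040*(-1/781521) + (1/3851082)/(-1078*1900 - 1571706) = 32680/260507 + (1/3851082)/(-2048200 - 1571706) = 32680/260507 + (1/3851082)/(-3619906) = 32680/260507 - 1/3619906*1/3851082 = 32680/260507 - 1/13940554838292 = 455577332115122053/3631612119258934044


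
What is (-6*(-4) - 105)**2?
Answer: 6561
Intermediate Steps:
(-6*(-4) - 105)**2 = (24 - 105)**2 = (-81)**2 = 6561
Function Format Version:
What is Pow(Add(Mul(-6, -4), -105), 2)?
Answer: 6561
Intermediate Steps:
Pow(Add(Mul(-6, -4), -105), 2) = Pow(Add(24, -105), 2) = Pow(-81, 2) = 6561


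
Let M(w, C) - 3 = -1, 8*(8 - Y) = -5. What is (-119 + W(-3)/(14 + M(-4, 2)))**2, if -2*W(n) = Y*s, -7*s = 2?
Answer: 11353968025/802816 ≈ 14143.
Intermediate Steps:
Y = 69/8 (Y = 8 - 1/8*(-5) = 8 + 5/8 = 69/8 ≈ 8.6250)
s = -2/7 (s = -1/7*2 = -2/7 ≈ -0.28571)
M(w, C) = 2 (M(w, C) = 3 - 1 = 2)
W(n) = 69/56 (W(n) = -69*(-2)/(16*7) = -1/2*(-69/28) = 69/56)
(-119 + W(-3)/(14 + M(-4, 2)))**2 = (-119 + (69/56)/(14 + 2))**2 = (-119 + (69/56)/16)**2 = (-119 + (1/16)*(69/56))**2 = (-119 + 69/896)**2 = (-106555/896)**2 = 11353968025/802816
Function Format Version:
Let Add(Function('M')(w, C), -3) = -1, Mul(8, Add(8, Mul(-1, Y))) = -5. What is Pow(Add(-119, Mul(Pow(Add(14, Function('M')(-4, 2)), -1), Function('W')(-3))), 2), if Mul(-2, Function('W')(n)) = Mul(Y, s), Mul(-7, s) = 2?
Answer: Rational(11353968025, 802816) ≈ 14143.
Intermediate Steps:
Y = Rational(69, 8) (Y = Add(8, Mul(Rational(-1, 8), -5)) = Add(8, Rational(5, 8)) = Rational(69, 8) ≈ 8.6250)
s = Rational(-2, 7) (s = Mul(Rational(-1, 7), 2) = Rational(-2, 7) ≈ -0.28571)
Function('M')(w, C) = 2 (Function('M')(w, C) = Add(3, -1) = 2)
Function('W')(n) = Rational(69, 56) (Function('W')(n) = Mul(Rational(-1, 2), Mul(Rational(69, 8), Rational(-2, 7))) = Mul(Rational(-1, 2), Rational(-69, 28)) = Rational(69, 56))
Pow(Add(-119, Mul(Pow(Add(14, Function('M')(-4, 2)), -1), Function('W')(-3))), 2) = Pow(Add(-119, Mul(Pow(Add(14, 2), -1), Rational(69, 56))), 2) = Pow(Add(-119, Mul(Pow(16, -1), Rational(69, 56))), 2) = Pow(Add(-119, Mul(Rational(1, 16), Rational(69, 56))), 2) = Pow(Add(-119, Rational(69, 896)), 2) = Pow(Rational(-106555, 896), 2) = Rational(11353968025, 802816)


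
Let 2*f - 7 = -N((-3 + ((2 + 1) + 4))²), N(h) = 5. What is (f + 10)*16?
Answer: 176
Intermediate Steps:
f = 1 (f = 7/2 + (-1*5)/2 = 7/2 + (½)*(-5) = 7/2 - 5/2 = 1)
(f + 10)*16 = (1 + 10)*16 = 11*16 = 176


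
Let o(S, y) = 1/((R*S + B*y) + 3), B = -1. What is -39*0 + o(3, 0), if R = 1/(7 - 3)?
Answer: 4/15 ≈ 0.26667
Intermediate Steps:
R = ¼ (R = 1/4 = ¼ ≈ 0.25000)
o(S, y) = 1/(3 - y + S/4) (o(S, y) = 1/((S/4 - y) + 3) = 1/((-y + S/4) + 3) = 1/(3 - y + S/4))
-39*0 + o(3, 0) = -39*0 + 4/(12 + 3 - 4*0) = 0 + 4/(12 + 3 + 0) = 0 + 4/15 = 4/15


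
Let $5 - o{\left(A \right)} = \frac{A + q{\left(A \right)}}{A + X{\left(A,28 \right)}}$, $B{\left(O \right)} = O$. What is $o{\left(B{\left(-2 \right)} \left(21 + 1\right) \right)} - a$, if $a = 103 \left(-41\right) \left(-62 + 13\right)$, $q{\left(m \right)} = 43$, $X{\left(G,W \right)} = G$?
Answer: $- \frac{18209137}{88} \approx -2.0692 \cdot 10^{5}$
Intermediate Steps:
$o{\left(A \right)} = 5 - \frac{43 + A}{2 A}$ ($o{\left(A \right)} = 5 - \frac{A + 43}{A + A} = 5 - \frac{43 + A}{2 A}$)
$a = 206927$ ($a = \left(-4223\right) \left(-49\right) = 206927$)
$o{\left(B{\left(-2 \right)} \left(21 + 1\right) \right)} - a = \frac{-43 + 9 \left(- 2 \left(21 + 1\right)\right)}{2 \left(- 2 \left(21 + 1\right)\right)} - 206927 = \frac{-43 + 9 \left(\left(-2\right) 22\right)}{2 \left(\left(-2\right) 22\right)} - 206927 = \frac{-43 + 9 \left(-44\right)}{2 \left(-44\right)} - 206927 = \frac{1}{2} \left(- \frac{1}{44}\right) \left(-43 - 396\right) - 206927 = \frac{1}{2} \left(- \frac{1}{44}\right) \left(-439\right) - 206927 = \frac{439}{88} - 206927 = - \frac{18209137}{88}$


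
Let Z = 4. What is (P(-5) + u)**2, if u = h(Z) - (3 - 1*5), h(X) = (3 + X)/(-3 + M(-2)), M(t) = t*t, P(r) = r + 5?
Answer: 81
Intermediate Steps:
P(r) = 5 + r
M(t) = t**2
h(X) = 3 + X (h(X) = (3 + X)/(-3 + (-2)**2) = (3 + X)/(-3 + 4) = (3 + X)/1 = (3 + X)*1 = 3 + X)
u = 9 (u = (3 + 4) - (3 - 1*5) = 7 - (3 - 5) = 7 - 1*(-2) = 7 + 2 = 9)
(P(-5) + u)**2 = ((5 - 5) + 9)**2 = (0 + 9)**2 = 9**2 = 81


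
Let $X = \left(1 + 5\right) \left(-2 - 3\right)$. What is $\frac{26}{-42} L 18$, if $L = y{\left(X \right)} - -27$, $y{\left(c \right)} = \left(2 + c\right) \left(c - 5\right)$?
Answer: $- \frac{78546}{7} \approx -11221.0$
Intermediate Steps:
$X = -30$ ($X = 6 \left(-5\right) = -30$)
$y{\left(c \right)} = \left(-5 + c\right) \left(2 + c\right)$ ($y{\left(c \right)} = \left(2 + c\right) \left(-5 + c\right) = \left(-5 + c\right) \left(2 + c\right)$)
$L = 1007$ ($L = \left(-10 + \left(-30\right)^{2} - -90\right) - -27 = \left(-10 + 900 + 90\right) + 27 = 980 + 27 = 1007$)
$\frac{26}{-42} L 18 = \frac{26}{-42} \cdot 1007 \cdot 18 = 26 \left(- \frac{1}{42}\right) 1007 \cdot 18 = \left(- \frac{13}{21}\right) 1007 \cdot 18 = \left(- \frac{13091}{21}\right) 18 = - \frac{78546}{7}$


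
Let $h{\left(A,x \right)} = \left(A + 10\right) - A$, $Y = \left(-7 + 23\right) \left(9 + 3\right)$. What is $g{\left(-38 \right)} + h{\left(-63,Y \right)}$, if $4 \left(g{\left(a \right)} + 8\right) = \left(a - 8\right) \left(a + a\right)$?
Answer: $876$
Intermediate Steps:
$Y = 192$ ($Y = 16 \cdot 12 = 192$)
$h{\left(A,x \right)} = 10$ ($h{\left(A,x \right)} = \left(10 + A\right) - A = 10$)
$g{\left(a \right)} = -8 + \frac{a \left(-8 + a\right)}{2}$ ($g{\left(a \right)} = -8 + \frac{\left(a - 8\right) \left(a + a\right)}{4} = -8 + \frac{\left(a - 8\right) 2 a}{4} = -8 + \frac{\left(-8 + a\right) 2 a}{4} = -8 + \frac{2 a \left(-8 + a\right)}{4} = -8 + \frac{a \left(-8 + a\right)}{2}$)
$g{\left(-38 \right)} + h{\left(-63,Y \right)} = \left(-8 + \frac{\left(-38\right)^{2}}{2} - -152\right) + 10 = \left(-8 + \frac{1}{2} \cdot 1444 + 152\right) + 10 = \left(-8 + 722 + 152\right) + 10 = 866 + 10 = 876$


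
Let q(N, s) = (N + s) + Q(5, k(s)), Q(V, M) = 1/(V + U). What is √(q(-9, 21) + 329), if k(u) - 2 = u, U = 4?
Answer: √3070/3 ≈ 18.469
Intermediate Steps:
k(u) = 2 + u
Q(V, M) = 1/(4 + V) (Q(V, M) = 1/(V + 4) = 1/(4 + V))
q(N, s) = ⅑ + N + s (q(N, s) = (N + s) + 1/(4 + 5) = (N + s) + 1/9 = (N + s) + ⅑ = ⅑ + N + s)
√(q(-9, 21) + 329) = √((⅑ - 9 + 21) + 329) = √(109/9 + 329) = √(3070/9) = √3070/3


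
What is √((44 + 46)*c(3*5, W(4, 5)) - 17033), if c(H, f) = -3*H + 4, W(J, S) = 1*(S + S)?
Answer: I*√20723 ≈ 143.95*I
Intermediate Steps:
W(J, S) = 2*S (W(J, S) = 1*(2*S) = 2*S)
c(H, f) = 4 - 3*H
√((44 + 46)*c(3*5, W(4, 5)) - 17033) = √((44 + 46)*(4 - 9*5) - 17033) = √(90*(4 - 3*15) - 17033) = √(90*(4 - 45) - 17033) = √(90*(-41) - 17033) = √(-3690 - 17033) = √(-20723) = I*√20723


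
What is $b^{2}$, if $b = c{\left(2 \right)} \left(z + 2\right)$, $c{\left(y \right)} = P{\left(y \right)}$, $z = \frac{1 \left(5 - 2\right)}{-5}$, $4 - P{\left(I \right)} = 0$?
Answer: $\frac{784}{25} \approx 31.36$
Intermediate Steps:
$P{\left(I \right)} = 4$ ($P{\left(I \right)} = 4 - 0 = 4 + 0 = 4$)
$z = - \frac{3}{5}$ ($z = 1 \cdot 3 \left(- \frac{1}{5}\right) = 3 \left(- \frac{1}{5}\right) = - \frac{3}{5} \approx -0.6$)
$c{\left(y \right)} = 4$
$b = \frac{28}{5}$ ($b = 4 \left(- \frac{3}{5} + 2\right) = 4 \cdot \frac{7}{5} = \frac{28}{5} \approx 5.6$)
$b^{2} = \left(\frac{28}{5}\right)^{2} = \frac{784}{25}$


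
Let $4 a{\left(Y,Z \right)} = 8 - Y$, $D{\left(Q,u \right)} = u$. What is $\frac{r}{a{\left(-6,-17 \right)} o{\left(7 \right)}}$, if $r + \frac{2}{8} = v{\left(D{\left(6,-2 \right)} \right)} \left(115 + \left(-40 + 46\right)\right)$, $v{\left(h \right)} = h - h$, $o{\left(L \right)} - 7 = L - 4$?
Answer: $- \frac{1}{140} \approx -0.0071429$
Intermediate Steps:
$o{\left(L \right)} = 3 + L$ ($o{\left(L \right)} = 7 + \left(L - 4\right) = 7 + \left(-4 + L\right) = 3 + L$)
$v{\left(h \right)} = 0$
$a{\left(Y,Z \right)} = 2 - \frac{Y}{4}$ ($a{\left(Y,Z \right)} = \frac{8 - Y}{4} = 2 - \frac{Y}{4}$)
$r = - \frac{1}{4}$ ($r = - \frac{1}{4} + 0 \left(115 + \left(-40 + 46\right)\right) = - \frac{1}{4} + 0 \left(115 + 6\right) = - \frac{1}{4} + 0 \cdot 121 = - \frac{1}{4} + 0 = - \frac{1}{4} \approx -0.25$)
$\frac{r}{a{\left(-6,-17 \right)} o{\left(7 \right)}} = - \frac{1}{4 \left(2 - - \frac{3}{2}\right) \left(3 + 7\right)} = - \frac{1}{4 \left(2 + \frac{3}{2}\right) 10} = - \frac{1}{4 \cdot \frac{7}{2} \cdot 10} = - \frac{1}{4 \cdot 35} = \left(- \frac{1}{4}\right) \frac{1}{35} = - \frac{1}{140}$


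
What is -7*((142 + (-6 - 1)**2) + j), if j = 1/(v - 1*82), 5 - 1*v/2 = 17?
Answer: -141715/106 ≈ -1336.9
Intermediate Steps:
v = -24 (v = 10 - 2*17 = 10 - 34 = -24)
j = -1/106 (j = 1/(-24 - 1*82) = 1/(-24 - 82) = 1/(-106) = -1/106 ≈ -0.0094340)
-7*((142 + (-6 - 1)**2) + j) = -7*((142 + (-6 - 1)**2) - 1/106) = -7*((142 + (-7)**2) - 1/106) = -7*((142 + 49) - 1/106) = -7*(191 - 1/106) = -7*20245/106 = -141715/106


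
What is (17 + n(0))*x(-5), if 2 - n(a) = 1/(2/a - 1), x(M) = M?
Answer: -95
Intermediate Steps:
n(a) = 2 - 1/(-1 + 2/a) (n(a) = 2 - 1/(2/a - 1) = 2 - 1/(-1 + 2/a))
(17 + n(0))*x(-5) = (17 + (-4 + 3*0)/(-2 + 0))*(-5) = (17 + (-4 + 0)/(-2))*(-5) = (17 - 1/2*(-4))*(-5) = (17 + 2)*(-5) = 19*(-5) = -95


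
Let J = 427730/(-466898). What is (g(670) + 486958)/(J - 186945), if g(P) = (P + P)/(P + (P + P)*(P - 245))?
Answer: -9674155974574/3713962893167 ≈ -2.6048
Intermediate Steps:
J = -213865/233449 (J = 427730*(-1/466898) = -213865/233449 ≈ -0.91611)
g(P) = 2*P/(P + 2*P*(-245 + P)) (g(P) = (2*P)/(P + (2*P)*(-245 + P)) = (2*P)/(P + 2*P*(-245 + P)) = 2*P/(P + 2*P*(-245 + P)))
(g(670) + 486958)/(J - 186945) = (2/(-489 + 2*670) + 486958)/(-213865/233449 - 186945) = (2/(-489 + 1340) + 486958)/(-43642337170/233449) = (2/851 + 486958)*(-233449/43642337170) = (414401260/851)*(-233449/43642337170) = -9674155974574/3713962893167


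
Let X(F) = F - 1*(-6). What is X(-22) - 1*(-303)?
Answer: 287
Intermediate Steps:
X(F) = 6 + F (X(F) = F + 6 = 6 + F)
X(-22) - 1*(-303) = (6 - 22) - 1*(-303) = -16 + 303 = 287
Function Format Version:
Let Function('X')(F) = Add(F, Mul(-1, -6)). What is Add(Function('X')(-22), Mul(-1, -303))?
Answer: 287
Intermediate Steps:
Function('X')(F) = Add(6, F) (Function('X')(F) = Add(F, 6) = Add(6, F))
Add(Function('X')(-22), Mul(-1, -303)) = Add(Add(6, -22), Mul(-1, -303)) = Add(-16, 303) = 287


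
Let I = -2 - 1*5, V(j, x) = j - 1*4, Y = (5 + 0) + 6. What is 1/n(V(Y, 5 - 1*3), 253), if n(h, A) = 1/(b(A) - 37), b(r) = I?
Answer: -44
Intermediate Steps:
Y = 11 (Y = 5 + 6 = 11)
V(j, x) = -4 + j (V(j, x) = j - 4 = -4 + j)
I = -7 (I = -2 - 5 = -7)
b(r) = -7
n(h, A) = -1/44 (n(h, A) = 1/(-7 - 37) = 1/(-44) = -1/44)
1/n(V(Y, 5 - 1*3), 253) = 1/(-1/44) = -44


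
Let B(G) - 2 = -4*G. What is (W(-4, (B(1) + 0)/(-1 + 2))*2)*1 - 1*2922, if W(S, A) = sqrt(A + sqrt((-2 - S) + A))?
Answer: -2922 + 2*I*sqrt(2) ≈ -2922.0 + 2.8284*I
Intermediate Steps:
B(G) = 2 - 4*G
W(S, A) = sqrt(A + sqrt(-2 + A - S))
(W(-4, (B(1) + 0)/(-1 + 2))*2)*1 - 1*2922 = (sqrt(((2 - 4*1) + 0)/(-1 + 2) + sqrt(-2 + ((2 - 4*1) + 0)/(-1 + 2) - 1*(-4)))*2)*1 - 1*2922 = (sqrt(((2 - 4) + 0)/1 + sqrt(-2 + ((2 - 4) + 0)/1 + 4))*2)*1 - 2922 = (sqrt((-2 + 0)*1 + sqrt(-2 + (-2 + 0)*1 + 4))*2)*1 - 2922 = (sqrt(-2*1 + sqrt(-2 - 2*1 + 4))*2)*1 - 2922 = (sqrt(-2 + sqrt(-2 - 2 + 4))*2)*1 - 2922 = (sqrt(-2 + sqrt(0))*2)*1 - 2922 = (sqrt(-2 + 0)*2)*1 - 2922 = (sqrt(-2)*2)*1 - 2922 = ((I*sqrt(2))*2)*1 - 2922 = (2*I*sqrt(2))*1 - 2922 = 2*I*sqrt(2) - 2922 = -2922 + 2*I*sqrt(2)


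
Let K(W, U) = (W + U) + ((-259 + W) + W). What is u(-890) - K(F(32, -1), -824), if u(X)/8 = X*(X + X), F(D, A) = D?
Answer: 12674587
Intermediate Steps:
K(W, U) = -259 + U + 3*W (K(W, U) = (U + W) + (-259 + 2*W) = -259 + U + 3*W)
u(X) = 16*X² (u(X) = 8*(X*(X + X)) = 8*(X*(2*X)) = 8*(2*X²) = 16*X²)
u(-890) - K(F(32, -1), -824) = 16*(-890)² - (-259 - 824 + 3*32) = 16*792100 - (-259 - 824 + 96) = 12673600 - 1*(-987) = 12673600 + 987 = 12674587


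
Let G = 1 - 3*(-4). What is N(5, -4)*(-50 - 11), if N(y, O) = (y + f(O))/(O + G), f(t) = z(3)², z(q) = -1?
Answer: -122/3 ≈ -40.667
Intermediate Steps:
f(t) = 1 (f(t) = (-1)² = 1)
G = 13 (G = 1 + 12 = 13)
N(y, O) = (1 + y)/(13 + O) (N(y, O) = (y + 1)/(O + 13) = (1 + y)/(13 + O))
N(5, -4)*(-50 - 11) = ((1 + 5)/(13 - 4))*(-50 - 11) = (6/9)*(-61) = ((⅑)*6)*(-61) = (⅔)*(-61) = -122/3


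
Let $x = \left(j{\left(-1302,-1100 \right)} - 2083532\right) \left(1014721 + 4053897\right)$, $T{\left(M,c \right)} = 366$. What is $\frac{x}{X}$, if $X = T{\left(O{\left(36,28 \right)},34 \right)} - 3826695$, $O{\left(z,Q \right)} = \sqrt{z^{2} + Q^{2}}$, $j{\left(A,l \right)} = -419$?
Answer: $\frac{10562751549718}{3826329} \approx 2.7605 \cdot 10^{6}$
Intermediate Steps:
$O{\left(z,Q \right)} = \sqrt{Q^{2} + z^{2}}$
$X = -3826329$ ($X = 366 - 3826695 = -3826329$)
$x = -10562751549718$ ($x = \left(-419 - 2083532\right) \left(1014721 + 4053897\right) = \left(-2083951\right) 5068618 = -10562751549718$)
$\frac{x}{X} = - \frac{10562751549718}{-3826329} = \left(-10562751549718\right) \left(- \frac{1}{3826329}\right) = \frac{10562751549718}{3826329}$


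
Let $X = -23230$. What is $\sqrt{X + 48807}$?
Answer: $\sqrt{25577} \approx 159.93$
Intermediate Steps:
$\sqrt{X + 48807} = \sqrt{-23230 + 48807} = \sqrt{25577}$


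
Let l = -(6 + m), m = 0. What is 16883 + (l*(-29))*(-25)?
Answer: 12533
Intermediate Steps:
l = -6 (l = -(6 + 0) = -1*6 = -6)
16883 + (l*(-29))*(-25) = 16883 - 6*(-29)*(-25) = 16883 + 174*(-25) = 16883 - 4350 = 12533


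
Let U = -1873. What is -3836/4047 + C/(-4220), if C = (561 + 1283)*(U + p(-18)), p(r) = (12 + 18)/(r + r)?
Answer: 2327934689/2846390 ≈ 817.86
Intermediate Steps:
p(r) = 15/r (p(r) = 30/((2*r)) = 30*(1/(2*r)) = 15/r)
C = -10366046/3 (C = (561 + 1283)*(-1873 + 15/(-18)) = 1844*(-1873 + 15*(-1/18)) = 1844*(-1873 - 5/6) = 1844*(-11243/6) = -10366046/3 ≈ -3.4553e+6)
-3836/4047 + C/(-4220) = -3836/4047 - 10366046/3/(-4220) = -3836*1/4047 - 10366046/3*(-1/4220) = -3836/4047 + 5183023/6330 = 2327934689/2846390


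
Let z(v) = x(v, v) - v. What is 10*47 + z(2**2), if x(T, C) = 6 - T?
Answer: 468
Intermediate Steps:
z(v) = 6 - 2*v (z(v) = (6 - v) - v = 6 - 2*v)
10*47 + z(2**2) = 10*47 + (6 - 2*2**2) = 470 + (6 - 2*4) = 470 + (6 - 8) = 470 - 2 = 468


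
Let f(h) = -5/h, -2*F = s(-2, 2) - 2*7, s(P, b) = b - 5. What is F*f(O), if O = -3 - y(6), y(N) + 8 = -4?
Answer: -85/18 ≈ -4.7222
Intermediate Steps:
y(N) = -12 (y(N) = -8 - 4 = -12)
s(P, b) = -5 + b
O = 9 (O = -3 - 1*(-12) = -3 + 12 = 9)
F = 17/2 (F = -((-5 + 2) - 2*7)/2 = -(-3 - 14)/2 = -½*(-17) = 17/2 ≈ 8.5000)
F*f(O) = 17*(-5/9)/2 = 17*(-5*⅑)/2 = (17/2)*(-5/9) = -85/18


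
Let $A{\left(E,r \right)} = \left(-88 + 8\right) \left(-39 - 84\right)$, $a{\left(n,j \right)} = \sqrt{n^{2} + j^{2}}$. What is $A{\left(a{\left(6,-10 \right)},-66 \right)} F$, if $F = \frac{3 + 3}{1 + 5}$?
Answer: $9840$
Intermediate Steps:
$a{\left(n,j \right)} = \sqrt{j^{2} + n^{2}}$
$A{\left(E,r \right)} = 9840$ ($A{\left(E,r \right)} = \left(-80\right) \left(-123\right) = 9840$)
$F = 1$ ($F = \frac{6}{6} = 6 \cdot \frac{1}{6} = 1$)
$A{\left(a{\left(6,-10 \right)},-66 \right)} F = 9840 \cdot 1 = 9840$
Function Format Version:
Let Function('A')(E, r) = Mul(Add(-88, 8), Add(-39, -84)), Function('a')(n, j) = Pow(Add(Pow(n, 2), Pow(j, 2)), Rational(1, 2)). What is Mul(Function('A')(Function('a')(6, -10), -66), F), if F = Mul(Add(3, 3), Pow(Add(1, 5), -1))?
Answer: 9840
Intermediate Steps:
Function('a')(n, j) = Pow(Add(Pow(j, 2), Pow(n, 2)), Rational(1, 2))
Function('A')(E, r) = 9840 (Function('A')(E, r) = Mul(-80, -123) = 9840)
F = 1 (F = Mul(6, Pow(6, -1)) = Mul(6, Rational(1, 6)) = 1)
Mul(Function('A')(Function('a')(6, -10), -66), F) = Mul(9840, 1) = 9840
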